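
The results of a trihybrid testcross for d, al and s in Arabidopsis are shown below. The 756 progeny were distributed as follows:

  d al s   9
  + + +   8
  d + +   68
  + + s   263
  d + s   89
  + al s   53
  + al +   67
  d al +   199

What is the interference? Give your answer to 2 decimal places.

0.46

The two most frequent reciprocal classes, d al + and + + s, are the parental types, so the F1 was d al + / + + s.
The two rarest classes, d al s and + + +, are the double crossovers. Comparing them with the parentals, only the s allele has switched, so s is the middle locus and the order is d – s – al.
d–s: (156 + 17)/756 = 0.2288; s–al: (121 + 17)/756 = 0.1825.
Expected DCO frequency = 0.2288 × 0.1825 ≈ 0.04176; observed = 17/756 ≈ 0.02249.
Coefficient of coincidence = 0.02249/0.04176 ≈ 0.54; interference = 1 − 0.54 = 0.46.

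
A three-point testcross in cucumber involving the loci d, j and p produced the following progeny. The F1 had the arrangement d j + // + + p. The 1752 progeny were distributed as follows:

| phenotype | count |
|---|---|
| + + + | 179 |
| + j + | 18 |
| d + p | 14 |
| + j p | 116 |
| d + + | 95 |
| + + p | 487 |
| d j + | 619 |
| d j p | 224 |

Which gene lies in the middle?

The two rarest classes, + j + and d + p, are the double crossovers. Comparing them with the parentals, only the d allele has switched, so d is the middle locus and the order is j – d – p.

d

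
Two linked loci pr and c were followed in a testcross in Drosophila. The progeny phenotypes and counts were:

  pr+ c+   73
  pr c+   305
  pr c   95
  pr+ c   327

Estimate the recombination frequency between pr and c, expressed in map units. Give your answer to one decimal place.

21.0 map units

The two most frequent classes, pr+ c (327) and pr c+ (305), are the parental types, so the F1 was pr+ c / pr c+.
The recombinant classes are pr+ c+ and pr c: 73 + 95 = 168.
Recombination frequency = 168/800 = 0.2100 ≈ 21.0%, i.e. 21.0 map units.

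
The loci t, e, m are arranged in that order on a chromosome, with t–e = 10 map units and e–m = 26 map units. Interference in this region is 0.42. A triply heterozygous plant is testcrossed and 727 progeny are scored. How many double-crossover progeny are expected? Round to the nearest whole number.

11

Map distances give recombination frequencies of 0.100 and 0.260 for the two intervals.
With interference 0.42 (so coincidence = 0.58), expected double-crossover frequency = 0.100 × 0.260 × 0.58 = 0.01508.
Expected number = 0.01508 × 727 = 10.96 ≈ 11.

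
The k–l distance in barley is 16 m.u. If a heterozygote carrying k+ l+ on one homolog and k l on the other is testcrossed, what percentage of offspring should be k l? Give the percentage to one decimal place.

42.0%

A map distance of 16 m.u. corresponds to a recombination frequency of 0.160.
The F1 is k+ l+ / k l, so k l is a parental gamete class with expected frequency (1 − r)/2 = 0.840/2 = 0.4200.
That is 0.4200 = 42.0% of the progeny.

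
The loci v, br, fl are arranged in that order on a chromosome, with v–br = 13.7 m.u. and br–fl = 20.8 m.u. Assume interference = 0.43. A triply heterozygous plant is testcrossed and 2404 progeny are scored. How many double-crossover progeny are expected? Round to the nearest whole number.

Map distances give recombination frequencies of 0.137 and 0.208 for the two intervals.
With interference 0.43 (so coincidence = 0.57), expected double-crossover frequency = 0.137 × 0.208 × 0.57 = 0.01624.
Expected number = 0.01624 × 2404 = 39.05 ≈ 39.

39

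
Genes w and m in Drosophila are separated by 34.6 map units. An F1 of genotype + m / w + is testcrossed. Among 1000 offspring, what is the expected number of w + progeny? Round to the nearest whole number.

A map distance of 34.6 map units corresponds to a recombination frequency of 0.346.
The F1 is + m / w +, so w + is a parental gamete class with expected frequency (1 − r)/2 = 0.654/2 = 0.3270.
Expected number = 0.3270 × 1000 = 327.00 ≈ 327.

327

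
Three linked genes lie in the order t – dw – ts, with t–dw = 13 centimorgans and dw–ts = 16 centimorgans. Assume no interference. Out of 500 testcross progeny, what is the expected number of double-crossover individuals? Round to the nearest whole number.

10

Map distances give recombination frequencies of 0.130 and 0.160 for the two intervals.
With no interference, expected double-crossover frequency = 0.130 × 0.160 = 0.02080.
Expected number = 0.02080 × 500 = 10.40 ≈ 10.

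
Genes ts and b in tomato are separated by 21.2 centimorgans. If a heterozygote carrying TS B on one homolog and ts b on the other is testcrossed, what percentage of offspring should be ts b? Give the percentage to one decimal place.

39.4%

A map distance of 21.2 centimorgans corresponds to a recombination frequency of 0.212.
The F1 is TS B / ts b, so ts b is a parental gamete class with expected frequency (1 − r)/2 = 0.788/2 = 0.3940.
That is 0.3940 = 39.4% of the progeny.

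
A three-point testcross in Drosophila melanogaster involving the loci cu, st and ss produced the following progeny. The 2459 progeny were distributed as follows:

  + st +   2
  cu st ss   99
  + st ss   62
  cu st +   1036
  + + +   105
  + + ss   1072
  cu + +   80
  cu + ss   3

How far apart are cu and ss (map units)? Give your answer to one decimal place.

8.5 map units

The two most frequent reciprocal classes, + + ss and cu st +, are the parental types, so the F1 was + + ss / cu st +.
The two rarest classes, cu + ss and + st +, are the double crossovers. Comparing them with the parentals, only the cu allele has switched, so cu is the middle locus and the order is ss – cu – st.
Crossovers in the ss–cu interval produce the single-crossover classes + + + and cu st ss (105 + 99 = 204) plus the double crossovers (5).
RF(ss–cu) = (204 + 5) / 2459 = 209/2459 = 0.0850 → 8.5 map units.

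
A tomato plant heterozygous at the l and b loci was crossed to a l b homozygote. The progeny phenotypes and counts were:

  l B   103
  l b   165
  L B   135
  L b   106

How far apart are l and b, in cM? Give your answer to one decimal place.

The two most frequent classes, L B (135) and l b (165), are the parental types, so the F1 was L B / l b.
The recombinant classes are L b and l B: 106 + 103 = 209.
Recombination frequency = 209/509 = 0.4106 ≈ 41.1%, i.e. 41.1 cM.

41.1 cM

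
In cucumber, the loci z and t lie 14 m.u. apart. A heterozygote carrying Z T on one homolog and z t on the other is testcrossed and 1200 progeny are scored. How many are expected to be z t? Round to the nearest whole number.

516

A map distance of 14 m.u. corresponds to a recombination frequency of 0.140.
The F1 is Z T / z t, so z t is a parental gamete class with expected frequency (1 − r)/2 = 0.860/2 = 0.4300.
Expected number = 0.4300 × 1200 = 516.00 ≈ 516.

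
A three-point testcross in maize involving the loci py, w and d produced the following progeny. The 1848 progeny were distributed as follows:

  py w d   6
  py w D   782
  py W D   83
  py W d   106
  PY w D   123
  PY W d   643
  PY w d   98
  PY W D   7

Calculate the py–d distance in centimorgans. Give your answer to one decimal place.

13.1 centimorgans

The two most frequent reciprocal classes, PY W d and py w D, are the parental types, so the F1 was PY W d / py w D.
The two rarest classes, PY W D and py w d, are the double crossovers. Comparing them with the parentals, only the d allele has switched, so d is the middle locus and the order is w – d – py.
Crossovers in the d–py interval produce the single-crossover classes py W d and PY w D (106 + 123 = 229) plus the double crossovers (13).
RF(d–py) = (229 + 13) / 1848 = 242/1848 = 0.1310 → 13.1 centimorgans.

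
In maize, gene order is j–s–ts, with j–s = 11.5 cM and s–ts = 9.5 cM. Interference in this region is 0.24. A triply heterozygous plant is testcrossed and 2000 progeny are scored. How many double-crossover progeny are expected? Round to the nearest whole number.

17

Map distances give recombination frequencies of 0.115 and 0.095 for the two intervals.
With interference 0.24 (so coincidence = 0.76), expected double-crossover frequency = 0.115 × 0.095 × 0.76 = 0.00830.
Expected number = 0.00830 × 2000 = 16.61 ≈ 17.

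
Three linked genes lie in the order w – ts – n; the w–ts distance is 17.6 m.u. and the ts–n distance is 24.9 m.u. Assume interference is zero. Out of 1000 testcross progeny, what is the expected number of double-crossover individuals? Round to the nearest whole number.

Map distances give recombination frequencies of 0.176 and 0.249 for the two intervals.
With no interference, expected double-crossover frequency = 0.176 × 0.249 = 0.04382.
Expected number = 0.04382 × 1000 = 43.82 ≈ 44.

44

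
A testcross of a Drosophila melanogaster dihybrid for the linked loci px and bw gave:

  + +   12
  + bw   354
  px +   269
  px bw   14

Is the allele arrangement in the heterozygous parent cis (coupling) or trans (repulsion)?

The two most frequent classes are + bw (354) and px + (269); these are the parental (non-recombinant) types.
So the F1 carried + bw on one chromosome and px + on the other — the recessive alleles are on opposite chromosomes (trans / repulsion).

trans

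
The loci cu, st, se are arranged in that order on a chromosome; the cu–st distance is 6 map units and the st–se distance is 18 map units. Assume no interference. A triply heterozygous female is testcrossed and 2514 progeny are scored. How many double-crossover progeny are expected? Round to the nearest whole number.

27

Map distances give recombination frequencies of 0.060 and 0.180 for the two intervals.
With no interference, expected double-crossover frequency = 0.060 × 0.180 = 0.01080.
Expected number = 0.01080 × 2514 = 27.15 ≈ 27.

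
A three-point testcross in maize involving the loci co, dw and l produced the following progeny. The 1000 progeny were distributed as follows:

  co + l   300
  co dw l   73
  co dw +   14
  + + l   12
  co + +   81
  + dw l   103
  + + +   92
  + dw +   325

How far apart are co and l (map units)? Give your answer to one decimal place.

The two most frequent reciprocal classes, + dw + and co + l, are the parental types, so the F1 was + dw + / co + l.
The two rarest classes, co dw + and + + l, are the double crossovers. Comparing them with the parentals, only the co allele has switched, so co is the middle locus and the order is l – co – dw.
Crossovers in the l–co interval produce the single-crossover classes + dw l and co + + (103 + 81 = 184) plus the double crossovers (26).
RF(l–co) = (184 + 26) / 1000 = 210/1000 = 0.2100 → 21.0 map units.

21.0 map units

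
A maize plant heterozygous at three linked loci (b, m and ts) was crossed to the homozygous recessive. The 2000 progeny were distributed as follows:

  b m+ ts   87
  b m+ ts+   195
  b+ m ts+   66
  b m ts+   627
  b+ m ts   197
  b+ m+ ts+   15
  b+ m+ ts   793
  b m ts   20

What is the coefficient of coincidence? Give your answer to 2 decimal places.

0.87

The two most frequent reciprocal classes, b+ m+ ts and b m ts+, are the parental types, so the F1 was b+ m+ ts / b m ts+.
The two rarest classes, b+ m+ ts+ and b m ts, are the double crossovers. Comparing them with the parentals, only the ts allele has switched, so ts is the middle locus and the order is b – ts – m.
b–ts: (153 + 35)/2000 = 0.0940; ts–m: (392 + 35)/2000 = 0.2135.
Expected DCO frequency = 0.0940 × 0.2135 ≈ 0.02007; observed = 35/2000 ≈ 0.01750.
Coefficient of coincidence = 0.01750/0.02007 ≈ 0.87.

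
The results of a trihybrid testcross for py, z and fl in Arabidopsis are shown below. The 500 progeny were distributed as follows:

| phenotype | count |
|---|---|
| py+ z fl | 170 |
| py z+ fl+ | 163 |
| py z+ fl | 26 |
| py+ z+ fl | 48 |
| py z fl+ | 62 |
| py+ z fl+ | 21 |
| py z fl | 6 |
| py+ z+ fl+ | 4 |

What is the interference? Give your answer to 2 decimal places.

0.27

The two most frequent reciprocal classes, py z+ fl+ and py+ z fl, are the parental types, so the F1 was py z+ fl+ / py+ z fl.
The two rarest classes, py+ z+ fl+ and py z fl, are the double crossovers. Comparing them with the parentals, only the py allele has switched, so py is the middle locus and the order is z – py – fl.
z–py: (110 + 10)/500 = 0.2400; py–fl: (47 + 10)/500 = 0.1140.
Expected DCO frequency = 0.2400 × 0.1140 ≈ 0.02736; observed = 10/500 ≈ 0.02000.
Coefficient of coincidence = 0.02000/0.02736 ≈ 0.73; interference = 1 − 0.73 = 0.27.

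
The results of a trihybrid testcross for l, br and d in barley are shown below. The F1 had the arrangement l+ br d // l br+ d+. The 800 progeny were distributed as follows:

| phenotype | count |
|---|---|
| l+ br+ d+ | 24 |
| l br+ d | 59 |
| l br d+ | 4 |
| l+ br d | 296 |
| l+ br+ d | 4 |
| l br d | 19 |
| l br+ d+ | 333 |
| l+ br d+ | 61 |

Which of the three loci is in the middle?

br

The two rarest classes, l+ br+ d and l br d+, are the double crossovers. Comparing them with the parentals, only the br allele has switched, so br is the middle locus and the order is d – br – l.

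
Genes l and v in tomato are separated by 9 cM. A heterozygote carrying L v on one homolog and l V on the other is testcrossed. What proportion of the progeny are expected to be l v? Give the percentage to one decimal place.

4.5%

A map distance of 9 cM corresponds to a recombination frequency of 0.090.
The F1 is L v / l V, so l v is a recombinant gamete class with expected frequency r/2 = 0.090/2 = 0.0450.
That is 0.0450 = 4.5% of the progeny.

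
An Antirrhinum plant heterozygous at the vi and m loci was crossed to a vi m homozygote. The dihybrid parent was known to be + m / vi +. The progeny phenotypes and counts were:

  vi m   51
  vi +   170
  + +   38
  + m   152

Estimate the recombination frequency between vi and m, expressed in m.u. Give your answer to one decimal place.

21.7 m.u.

The recombinant classes are + + and vi m: 38 + 51 = 89.
Recombination frequency = 89/411 = 0.2165 ≈ 21.7%, i.e. 21.7 m.u.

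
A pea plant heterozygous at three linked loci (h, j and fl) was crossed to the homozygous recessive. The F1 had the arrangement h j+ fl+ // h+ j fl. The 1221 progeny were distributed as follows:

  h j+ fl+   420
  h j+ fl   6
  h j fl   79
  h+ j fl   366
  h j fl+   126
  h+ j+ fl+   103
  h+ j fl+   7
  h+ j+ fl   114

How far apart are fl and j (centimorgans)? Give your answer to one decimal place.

20.7 centimorgans

The two rarest classes, h j+ fl and h+ j fl+, are the double crossovers. Comparing them with the parentals, only the fl allele has switched, so fl is the middle locus and the order is h – fl – j.
Crossovers in the fl–j interval produce the single-crossover classes h j fl+ and h+ j+ fl (126 + 114 = 240) plus the double crossovers (13).
RF(fl–j) = (240 + 13) / 1221 = 253/1221 = 0.2072 → 20.7 centimorgans.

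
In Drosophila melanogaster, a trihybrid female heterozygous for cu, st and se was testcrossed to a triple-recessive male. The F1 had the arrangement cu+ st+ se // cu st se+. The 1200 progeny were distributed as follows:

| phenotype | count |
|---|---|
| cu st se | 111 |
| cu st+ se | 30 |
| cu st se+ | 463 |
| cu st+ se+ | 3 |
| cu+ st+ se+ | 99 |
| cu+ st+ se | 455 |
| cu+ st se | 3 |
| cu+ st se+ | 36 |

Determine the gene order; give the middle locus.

st

The two rarest classes, cu+ st se and cu st+ se+, are the double crossovers. Comparing them with the parentals, only the st allele has switched, so st is the middle locus and the order is se – st – cu.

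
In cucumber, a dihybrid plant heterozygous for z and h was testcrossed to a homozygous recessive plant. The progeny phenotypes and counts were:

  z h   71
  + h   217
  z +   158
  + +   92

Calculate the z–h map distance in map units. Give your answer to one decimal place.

The two most frequent classes, + h (217) and z + (158), are the parental types, so the F1 was + h / z +.
The recombinant classes are + + and z h: 92 + 71 = 163.
Recombination frequency = 163/538 = 0.3030 ≈ 30.3%, i.e. 30.3 map units.

30.3 map units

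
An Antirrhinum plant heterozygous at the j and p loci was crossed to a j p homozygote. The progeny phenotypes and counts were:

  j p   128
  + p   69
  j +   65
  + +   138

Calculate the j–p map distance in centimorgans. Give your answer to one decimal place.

33.5 centimorgans

The two most frequent classes, + + (138) and j p (128), are the parental types, so the F1 was + + / j p.
The recombinant classes are + p and j +: 69 + 65 = 134.
Recombination frequency = 134/400 = 0.3350 ≈ 33.5%, i.e. 33.5 centimorgans.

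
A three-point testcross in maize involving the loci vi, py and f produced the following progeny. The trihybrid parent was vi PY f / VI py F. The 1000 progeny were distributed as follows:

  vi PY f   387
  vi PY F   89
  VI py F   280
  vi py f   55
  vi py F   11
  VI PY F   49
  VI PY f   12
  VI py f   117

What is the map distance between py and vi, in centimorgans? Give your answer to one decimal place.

The two rarest classes, VI PY f and vi py F, are the double crossovers. Comparing them with the parentals, only the vi allele has switched, so vi is the middle locus and the order is f – vi – py.
Crossovers in the vi–py interval produce the single-crossover classes vi py f and VI PY F (55 + 49 = 104) plus the double crossovers (23).
RF(vi–py) = (104 + 23) / 1000 = 127/1000 = 0.1270 → 12.7 centimorgans.

12.7 centimorgans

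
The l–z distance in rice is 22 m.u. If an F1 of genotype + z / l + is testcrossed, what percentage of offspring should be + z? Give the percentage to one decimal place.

39.0%

A map distance of 22 m.u. corresponds to a recombination frequency of 0.220.
The F1 is + z / l +, so + z is a parental gamete class with expected frequency (1 − r)/2 = 0.780/2 = 0.3900.
That is 0.3900 = 39.0% of the progeny.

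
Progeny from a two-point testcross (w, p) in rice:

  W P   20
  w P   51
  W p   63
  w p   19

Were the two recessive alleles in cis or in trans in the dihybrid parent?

The two most frequent classes are W p (63) and w P (51); these are the parental (non-recombinant) types.
So the F1 carried W p on one chromosome and w P on the other — the recessive alleles are on opposite chromosomes (trans / repulsion).

trans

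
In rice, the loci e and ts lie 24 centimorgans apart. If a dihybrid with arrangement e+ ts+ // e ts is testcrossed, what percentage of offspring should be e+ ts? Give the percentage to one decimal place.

A map distance of 24 centimorgans corresponds to a recombination frequency of 0.240.
The F1 is e+ ts+ / e ts, so e+ ts is a recombinant gamete class with expected frequency r/2 = 0.240/2 = 0.1200.
That is 0.1200 = 12.0% of the progeny.

12.0%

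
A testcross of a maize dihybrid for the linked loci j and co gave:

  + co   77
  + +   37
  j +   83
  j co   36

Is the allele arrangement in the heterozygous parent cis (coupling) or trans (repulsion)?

trans

The two most frequent classes are + co (77) and j + (83); these are the parental (non-recombinant) types.
So the F1 carried + co on one chromosome and j + on the other — the recessive alleles are on opposite chromosomes (trans / repulsion).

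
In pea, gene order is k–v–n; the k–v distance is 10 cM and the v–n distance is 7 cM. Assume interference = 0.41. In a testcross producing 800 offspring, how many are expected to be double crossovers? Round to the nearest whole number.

3

Map distances give recombination frequencies of 0.100 and 0.070 for the two intervals.
With interference 0.41 (so coincidence = 0.59), expected double-crossover frequency = 0.100 × 0.070 × 0.59 = 0.00413.
Expected number = 0.00413 × 800 = 3.30 ≈ 3.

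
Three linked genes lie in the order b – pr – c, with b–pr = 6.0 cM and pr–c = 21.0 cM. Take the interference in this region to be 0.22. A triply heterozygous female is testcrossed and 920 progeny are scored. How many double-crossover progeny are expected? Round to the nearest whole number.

9

Map distances give recombination frequencies of 0.060 and 0.210 for the two intervals.
With interference 0.22 (so coincidence = 0.78), expected double-crossover frequency = 0.060 × 0.210 × 0.78 = 0.00983.
Expected number = 0.00983 × 920 = 9.04 ≈ 9.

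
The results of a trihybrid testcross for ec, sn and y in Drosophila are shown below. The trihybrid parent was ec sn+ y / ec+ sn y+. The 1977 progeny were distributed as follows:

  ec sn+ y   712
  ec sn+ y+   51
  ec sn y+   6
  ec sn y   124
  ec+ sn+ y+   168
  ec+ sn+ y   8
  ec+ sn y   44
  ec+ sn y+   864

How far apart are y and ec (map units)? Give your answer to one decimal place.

The two rarest classes, ec+ sn+ y and ec sn y+, are the double crossovers. Comparing them with the parentals, only the ec allele has switched, so ec is the middle locus and the order is y – ec – sn.
Crossovers in the y–ec interval produce the single-crossover classes ec sn+ y+ and ec+ sn y (51 + 44 = 95) plus the double crossovers (14).
RF(y–ec) = (95 + 14) / 1977 = 109/1977 = 0.0551 → 5.5 map units.

5.5 map units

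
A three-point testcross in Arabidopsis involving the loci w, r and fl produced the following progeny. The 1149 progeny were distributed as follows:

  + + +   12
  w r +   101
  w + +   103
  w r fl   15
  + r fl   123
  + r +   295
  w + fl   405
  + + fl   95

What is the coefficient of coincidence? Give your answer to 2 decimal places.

0.55

The two most frequent reciprocal classes, w + fl and + r +, are the parental types, so the F1 was w + fl / + r +.
The two rarest classes, w r fl and + + +, are the double crossovers. Comparing them with the parentals, only the r allele has switched, so r is the middle locus and the order is w – r – fl.
w–r: (196 + 27)/1149 = 0.1941; r–fl: (226 + 27)/1149 = 0.2202.
Expected DCO frequency = 0.1941 × 0.2202 ≈ 0.04274; observed = 27/1149 ≈ 0.02350.
Coefficient of coincidence = 0.02350/0.04274 ≈ 0.55.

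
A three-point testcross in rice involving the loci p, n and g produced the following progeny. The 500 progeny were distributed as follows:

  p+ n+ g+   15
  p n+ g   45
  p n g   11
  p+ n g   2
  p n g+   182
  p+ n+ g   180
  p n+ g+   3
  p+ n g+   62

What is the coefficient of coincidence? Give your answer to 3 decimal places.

The two most frequent reciprocal classes, p+ n+ g and p n g+, are the parental types, so the F1 was p+ n+ g / p n g+.
The two rarest classes, p+ n g and p n+ g+, are the double crossovers. Comparing them with the parentals, only the n allele has switched, so n is the middle locus and the order is p – n – g.
p–n: (107 + 5)/500 = 0.2240; n–g: (26 + 5)/500 = 0.0620.
Expected DCO frequency = 0.2240 × 0.0620 ≈ 0.01389; observed = 5/500 ≈ 0.01000.
Coefficient of coincidence = 0.01000/0.01389 ≈ 0.720.

0.720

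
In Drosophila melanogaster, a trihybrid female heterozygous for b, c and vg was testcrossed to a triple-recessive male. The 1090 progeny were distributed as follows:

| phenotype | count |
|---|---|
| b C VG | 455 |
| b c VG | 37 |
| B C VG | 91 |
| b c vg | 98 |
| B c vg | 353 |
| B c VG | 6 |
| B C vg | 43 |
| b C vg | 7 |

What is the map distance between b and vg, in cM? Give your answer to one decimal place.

18.5 cM

The two most frequent reciprocal classes, b C VG and B c vg, are the parental types, so the F1 was b C VG / B c vg.
The two rarest classes, b C vg and B c VG, are the double crossovers. Comparing them with the parentals, only the vg allele has switched, so vg is the middle locus and the order is c – vg – b.
Crossovers in the vg–b interval produce the single-crossover classes B C VG and b c vg (91 + 98 = 189) plus the double crossovers (13).
RF(vg–b) = (189 + 13) / 1090 = 202/1090 = 0.1853 → 18.5 cM.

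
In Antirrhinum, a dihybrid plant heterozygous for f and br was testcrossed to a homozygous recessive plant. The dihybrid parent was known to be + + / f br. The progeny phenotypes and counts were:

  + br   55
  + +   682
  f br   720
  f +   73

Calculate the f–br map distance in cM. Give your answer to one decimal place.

8.4 cM

The recombinant classes are + br and f +: 55 + 73 = 128.
Recombination frequency = 128/1530 = 0.0837 ≈ 8.4%, i.e. 8.4 cM.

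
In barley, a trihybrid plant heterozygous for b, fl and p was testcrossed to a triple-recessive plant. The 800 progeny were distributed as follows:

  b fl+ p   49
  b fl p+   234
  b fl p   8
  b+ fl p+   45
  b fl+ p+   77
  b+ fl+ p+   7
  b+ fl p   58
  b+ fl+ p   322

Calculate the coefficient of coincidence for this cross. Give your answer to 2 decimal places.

0.73

The two most frequent reciprocal classes, b+ fl+ p and b fl p+, are the parental types, so the F1 was b+ fl+ p / b fl p+.
The two rarest classes, b+ fl+ p+ and b fl p, are the double crossovers. Comparing them with the parentals, only the p allele has switched, so p is the middle locus and the order is b – p – fl.
b–p: (94 + 15)/800 = 0.1363; p–fl: (135 + 15)/800 = 0.1875.
Expected DCO frequency = 0.1363 × 0.1875 ≈ 0.02556; observed = 15/800 ≈ 0.01875.
Coefficient of coincidence = 0.01875/0.02556 ≈ 0.73.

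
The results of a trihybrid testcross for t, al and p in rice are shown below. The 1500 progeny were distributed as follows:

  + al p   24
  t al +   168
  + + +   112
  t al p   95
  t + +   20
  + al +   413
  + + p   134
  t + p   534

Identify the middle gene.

The two most frequent reciprocal classes, t + p and + al +, are the parental types, so the F1 was t + p / + al +.
The two rarest classes, t + + and + al p, are the double crossovers. Comparing them with the parentals, only the p allele has switched, so p is the middle locus and the order is al – p – t.

p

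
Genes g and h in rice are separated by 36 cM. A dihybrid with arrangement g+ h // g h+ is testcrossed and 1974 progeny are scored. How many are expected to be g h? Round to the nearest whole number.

355

A map distance of 36 cM corresponds to a recombination frequency of 0.360.
The F1 is g+ h / g h+, so g h is a recombinant gamete class with expected frequency r/2 = 0.360/2 = 0.1800.
Expected number = 0.1800 × 1974 = 355.32 ≈ 355.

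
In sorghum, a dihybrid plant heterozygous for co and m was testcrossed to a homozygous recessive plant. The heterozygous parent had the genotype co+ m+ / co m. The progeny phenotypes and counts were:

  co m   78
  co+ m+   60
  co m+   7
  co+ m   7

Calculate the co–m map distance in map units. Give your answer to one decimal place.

The recombinant classes are co+ m and co m+: 7 + 7 = 14.
Recombination frequency = 14/152 = 0.0921 ≈ 9.2%, i.e. 9.2 map units.

9.2 map units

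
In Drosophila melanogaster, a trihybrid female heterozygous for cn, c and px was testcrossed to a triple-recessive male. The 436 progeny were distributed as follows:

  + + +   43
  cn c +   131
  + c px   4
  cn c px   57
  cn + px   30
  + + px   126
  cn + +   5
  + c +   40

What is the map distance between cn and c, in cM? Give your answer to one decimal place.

The two most frequent reciprocal classes, + + px and cn c +, are the parental types, so the F1 was + + px / cn c +.
The two rarest classes, + c px and cn + +, are the double crossovers. Comparing them with the parentals, only the c allele has switched, so c is the middle locus and the order is cn – c – px.
Crossovers in the cn–c interval produce the single-crossover classes cn + px and + c + (30 + 40 = 70) plus the double crossovers (9).
RF(cn–c) = (70 + 9) / 436 = 79/436 = 0.1812 → 18.1 cM.

18.1 cM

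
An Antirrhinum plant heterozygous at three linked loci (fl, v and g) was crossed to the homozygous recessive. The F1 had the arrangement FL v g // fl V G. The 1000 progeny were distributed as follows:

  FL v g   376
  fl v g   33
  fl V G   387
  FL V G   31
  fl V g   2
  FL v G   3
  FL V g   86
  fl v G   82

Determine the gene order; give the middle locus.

g

The two rarest classes, FL v G and fl V g, are the double crossovers. Comparing them with the parentals, only the g allele has switched, so g is the middle locus and the order is v – g – fl.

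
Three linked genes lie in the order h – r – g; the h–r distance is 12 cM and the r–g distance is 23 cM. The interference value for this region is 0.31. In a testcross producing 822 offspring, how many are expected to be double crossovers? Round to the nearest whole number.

16

Map distances give recombination frequencies of 0.120 and 0.230 for the two intervals.
With interference 0.31 (so coincidence = 0.69), expected double-crossover frequency = 0.120 × 0.230 × 0.69 = 0.01904.
Expected number = 0.01904 × 822 = 15.65 ≈ 16.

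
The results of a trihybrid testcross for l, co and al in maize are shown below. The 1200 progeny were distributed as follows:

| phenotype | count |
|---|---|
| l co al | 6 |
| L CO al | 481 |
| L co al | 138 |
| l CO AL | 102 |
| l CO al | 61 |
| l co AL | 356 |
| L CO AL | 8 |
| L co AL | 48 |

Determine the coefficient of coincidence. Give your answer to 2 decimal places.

The two most frequent reciprocal classes, L CO al and l co AL, are the parental types, so the F1 was L CO al / l co AL.
The two rarest classes, L CO AL and l co al, are the double crossovers. Comparing them with the parentals, only the al allele has switched, so al is the middle locus and the order is l – al – co.
l–al: (109 + 14)/1200 = 0.1025; al–co: (240 + 14)/1200 = 0.2117.
Expected DCO frequency = 0.1025 × 0.2117 ≈ 0.02170; observed = 14/1200 ≈ 0.01167.
Coefficient of coincidence = 0.01167/0.02170 ≈ 0.54.

0.54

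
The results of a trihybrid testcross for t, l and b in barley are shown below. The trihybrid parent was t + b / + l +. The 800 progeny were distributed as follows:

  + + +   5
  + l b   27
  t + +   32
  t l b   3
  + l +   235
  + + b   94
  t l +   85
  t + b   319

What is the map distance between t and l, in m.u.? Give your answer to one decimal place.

23.4 m.u.

The two rarest classes, t l b and + + +, are the double crossovers. Comparing them with the parentals, only the l allele has switched, so l is the middle locus and the order is t – l – b.
Crossovers in the t–l interval produce the single-crossover classes + + b and t l + (94 + 85 = 179) plus the double crossovers (8).
RF(t–l) = (179 + 8) / 800 = 187/800 = 0.2338 → 23.4 m.u.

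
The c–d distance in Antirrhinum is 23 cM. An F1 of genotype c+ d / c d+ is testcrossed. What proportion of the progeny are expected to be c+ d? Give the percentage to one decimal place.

A map distance of 23 cM corresponds to a recombination frequency of 0.230.
The F1 is c+ d / c d+, so c+ d is a parental gamete class with expected frequency (1 − r)/2 = 0.770/2 = 0.3850.
That is 0.3850 = 38.5% of the progeny.

38.5%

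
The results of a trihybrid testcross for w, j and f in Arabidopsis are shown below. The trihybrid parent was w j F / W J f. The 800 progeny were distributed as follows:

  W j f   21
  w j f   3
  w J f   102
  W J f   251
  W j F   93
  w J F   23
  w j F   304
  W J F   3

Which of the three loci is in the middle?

f

The two rarest classes, w j f and W J F, are the double crossovers. Comparing them with the parentals, only the f allele has switched, so f is the middle locus and the order is j – f – w.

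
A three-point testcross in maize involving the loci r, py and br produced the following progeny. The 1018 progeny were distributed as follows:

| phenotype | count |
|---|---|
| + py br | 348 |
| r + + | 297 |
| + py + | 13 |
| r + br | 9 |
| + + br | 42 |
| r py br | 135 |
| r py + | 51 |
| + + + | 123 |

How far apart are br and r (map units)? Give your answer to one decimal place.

The two most frequent reciprocal classes, r + + and + py br, are the parental types, so the F1 was r + + / + py br.
The two rarest classes, r + br and + py +, are the double crossovers. Comparing them with the parentals, only the br allele has switched, so br is the middle locus and the order is r – br – py.
Crossovers in the r–br interval produce the single-crossover classes + + + and r py br (123 + 135 = 258) plus the double crossovers (22).
RF(r–br) = (258 + 22) / 1018 = 280/1018 = 0.2750 → 27.5 map units.

27.5 map units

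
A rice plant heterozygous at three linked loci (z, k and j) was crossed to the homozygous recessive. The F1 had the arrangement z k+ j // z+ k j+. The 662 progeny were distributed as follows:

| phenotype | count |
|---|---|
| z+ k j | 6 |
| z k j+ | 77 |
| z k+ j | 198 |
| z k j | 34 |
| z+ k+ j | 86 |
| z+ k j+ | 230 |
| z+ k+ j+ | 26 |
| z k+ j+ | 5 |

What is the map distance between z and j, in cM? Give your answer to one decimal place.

26.3 cM

The two rarest classes, z k+ j+ and z+ k j, are the double crossovers. Comparing them with the parentals, only the j allele has switched, so j is the middle locus and the order is z – j – k.
Crossovers in the z–j interval produce the single-crossover classes z+ k+ j and z k j+ (86 + 77 = 163) plus the double crossovers (11).
RF(z–j) = (163 + 11) / 662 = 174/662 = 0.2628 → 26.3 cM.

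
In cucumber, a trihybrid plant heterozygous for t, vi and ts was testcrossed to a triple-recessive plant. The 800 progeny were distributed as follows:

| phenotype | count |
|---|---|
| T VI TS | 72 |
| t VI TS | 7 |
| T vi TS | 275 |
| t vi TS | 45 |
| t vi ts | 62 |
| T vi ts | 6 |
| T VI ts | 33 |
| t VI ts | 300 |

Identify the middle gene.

The two most frequent reciprocal classes, t VI ts and T vi TS, are the parental types, so the F1 was t VI ts / T vi TS.
The two rarest classes, t VI TS and T vi ts, are the double crossovers. Comparing them with the parentals, only the ts allele has switched, so ts is the middle locus and the order is vi – ts – t.

ts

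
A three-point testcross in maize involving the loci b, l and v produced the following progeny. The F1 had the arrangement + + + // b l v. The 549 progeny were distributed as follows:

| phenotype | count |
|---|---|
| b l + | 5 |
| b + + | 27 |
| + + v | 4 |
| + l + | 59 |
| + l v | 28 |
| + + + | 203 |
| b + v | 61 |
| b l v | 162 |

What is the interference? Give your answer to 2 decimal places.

0.40

The two rarest classes, + + v and b l +, are the double crossovers. Comparing them with the parentals, only the v allele has switched, so v is the middle locus and the order is b – v – l.
b–v: (55 + 9)/549 = 0.1166; v–l: (120 + 9)/549 = 0.2350.
Expected DCO frequency = 0.1166 × 0.2350 ≈ 0.02740; observed = 9/549 ≈ 0.01639.
Coefficient of coincidence = 0.01639/0.02740 ≈ 0.60; interference = 1 − 0.60 = 0.40.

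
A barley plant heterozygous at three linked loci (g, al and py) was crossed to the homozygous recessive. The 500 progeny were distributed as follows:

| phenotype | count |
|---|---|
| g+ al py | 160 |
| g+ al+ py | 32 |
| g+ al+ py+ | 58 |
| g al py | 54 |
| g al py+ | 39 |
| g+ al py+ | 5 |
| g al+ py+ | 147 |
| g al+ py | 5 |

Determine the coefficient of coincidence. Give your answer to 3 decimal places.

The two most frequent reciprocal classes, g al+ py+ and g+ al py, are the parental types, so the F1 was g al+ py+ / g+ al py.
The two rarest classes, g al+ py and g+ al py+, are the double crossovers. Comparing them with the parentals, only the py allele has switched, so py is the middle locus and the order is g – py – al.
g–py: (112 + 10)/500 = 0.2440; py–al: (71 + 10)/500 = 0.1620.
Expected DCO frequency = 0.2440 × 0.1620 ≈ 0.03953; observed = 10/500 ≈ 0.02000.
Coefficient of coincidence = 0.02000/0.03953 ≈ 0.506.

0.506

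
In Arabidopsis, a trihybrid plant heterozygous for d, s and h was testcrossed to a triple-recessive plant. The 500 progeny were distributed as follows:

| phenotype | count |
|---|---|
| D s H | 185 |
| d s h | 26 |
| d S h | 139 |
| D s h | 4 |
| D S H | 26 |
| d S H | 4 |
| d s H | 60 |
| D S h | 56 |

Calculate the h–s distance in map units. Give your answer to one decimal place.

The two most frequent reciprocal classes, d S h and D s H, are the parental types, so the F1 was d S h / D s H.
The two rarest classes, d S H and D s h, are the double crossovers. Comparing them with the parentals, only the h allele has switched, so h is the middle locus and the order is s – h – d.
Crossovers in the s–h interval produce the single-crossover classes d s h and D S H (26 + 26 = 52) plus the double crossovers (8).
RF(s–h) = (52 + 8) / 500 = 60/500 = 0.1200 → 12.0 map units.

12.0 map units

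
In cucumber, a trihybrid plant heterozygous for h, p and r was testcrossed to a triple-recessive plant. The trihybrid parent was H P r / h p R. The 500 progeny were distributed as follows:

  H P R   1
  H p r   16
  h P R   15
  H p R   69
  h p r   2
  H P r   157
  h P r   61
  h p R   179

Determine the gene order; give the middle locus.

r

The two rarest classes, H P R and h p r, are the double crossovers. Comparing them with the parentals, only the r allele has switched, so r is the middle locus and the order is p – r – h.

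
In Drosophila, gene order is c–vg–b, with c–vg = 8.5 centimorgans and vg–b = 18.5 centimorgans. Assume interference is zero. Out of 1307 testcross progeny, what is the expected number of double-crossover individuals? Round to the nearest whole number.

Map distances give recombination frequencies of 0.085 and 0.185 for the two intervals.
With no interference, expected double-crossover frequency = 0.085 × 0.185 = 0.01572.
Expected number = 0.01572 × 1307 = 20.55 ≈ 21.

21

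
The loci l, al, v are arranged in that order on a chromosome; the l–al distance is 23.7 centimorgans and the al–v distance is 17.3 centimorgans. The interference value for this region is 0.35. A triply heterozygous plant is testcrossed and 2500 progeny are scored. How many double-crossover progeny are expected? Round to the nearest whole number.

67

Map distances give recombination frequencies of 0.237 and 0.173 for the two intervals.
With interference 0.35 (so coincidence = 0.65), expected double-crossover frequency = 0.237 × 0.173 × 0.65 = 0.02665.
Expected number = 0.02665 × 2500 = 66.63 ≈ 67.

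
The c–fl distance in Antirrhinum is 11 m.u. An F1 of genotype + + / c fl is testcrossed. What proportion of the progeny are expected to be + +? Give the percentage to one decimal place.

A map distance of 11 m.u. corresponds to a recombination frequency of 0.110.
The F1 is + + / c fl, so + + is a parental gamete class with expected frequency (1 − r)/2 = 0.890/2 = 0.4450.
That is 0.4450 = 44.5% of the progeny.

44.5%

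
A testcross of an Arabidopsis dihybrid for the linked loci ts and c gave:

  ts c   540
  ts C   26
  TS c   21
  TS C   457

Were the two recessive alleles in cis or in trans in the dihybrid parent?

cis

The two most frequent classes are TS C (457) and ts c (540); these are the parental (non-recombinant) types.
So the F1 carried TS C on one chromosome and ts c on the other — the recessive alleles are on the same chromosome (cis / coupling).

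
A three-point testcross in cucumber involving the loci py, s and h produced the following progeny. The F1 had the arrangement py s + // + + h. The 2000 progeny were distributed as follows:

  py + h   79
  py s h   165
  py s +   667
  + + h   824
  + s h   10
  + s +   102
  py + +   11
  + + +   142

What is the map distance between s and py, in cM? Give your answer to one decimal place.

10.1 cM

The two rarest classes, py + + and + s h, are the double crossovers. Comparing them with the parentals, only the s allele has switched, so s is the middle locus and the order is h – s – py.
Crossovers in the s–py interval produce the single-crossover classes + s + and py + h (102 + 79 = 181) plus the double crossovers (21).
RF(s–py) = (181 + 21) / 2000 = 202/2000 = 0.1010 → 10.1 cM.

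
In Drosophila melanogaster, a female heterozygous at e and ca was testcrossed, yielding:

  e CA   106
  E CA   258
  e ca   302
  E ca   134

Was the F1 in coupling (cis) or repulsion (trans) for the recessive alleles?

cis

The two most frequent classes are E CA (258) and e ca (302); these are the parental (non-recombinant) types.
So the F1 carried E CA on one chromosome and e ca on the other — the recessive alleles are on the same chromosome (cis / coupling).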